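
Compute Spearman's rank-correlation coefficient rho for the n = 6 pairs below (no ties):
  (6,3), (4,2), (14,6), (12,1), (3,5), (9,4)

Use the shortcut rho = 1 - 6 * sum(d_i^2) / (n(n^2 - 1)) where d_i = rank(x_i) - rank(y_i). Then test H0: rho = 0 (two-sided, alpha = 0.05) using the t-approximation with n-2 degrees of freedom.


Step 1: Rank x and y separately (midranks; no ties here).
rank(x): 6->3, 4->2, 14->6, 12->5, 3->1, 9->4
rank(y): 3->3, 2->2, 6->6, 1->1, 5->5, 4->4
Step 2: d_i = R_x(i) - R_y(i); compute d_i^2.
  (3-3)^2=0, (2-2)^2=0, (6-6)^2=0, (5-1)^2=16, (1-5)^2=16, (4-4)^2=0
sum(d^2) = 32.
Step 3: rho = 1 - 6*32 / (6*(6^2 - 1)) = 1 - 192/210 = 0.085714.
Step 4: Under H0, t = rho * sqrt((n-2)/(1-rho^2)) = 0.1721 ~ t(4).
Step 5: Two-sided p-value from the t-distribution with 4 df = 0.871743.
Step 6: alpha = 0.05. fail to reject H0.

rho = 0.0857, p = 0.871743, fail to reject H0 at alpha = 0.05.


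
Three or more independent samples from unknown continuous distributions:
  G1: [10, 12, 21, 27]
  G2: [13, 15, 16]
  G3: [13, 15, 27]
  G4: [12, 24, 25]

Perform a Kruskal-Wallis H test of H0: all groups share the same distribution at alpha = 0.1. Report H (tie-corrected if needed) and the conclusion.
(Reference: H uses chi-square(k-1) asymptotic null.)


Step 1: Combine all N = 13 observations and assign midranks.
sorted (value, group, rank): (10,G1,1), (12,G1,2.5), (12,G4,2.5), (13,G2,4.5), (13,G3,4.5), (15,G2,6.5), (15,G3,6.5), (16,G2,8), (21,G1,9), (24,G4,10), (25,G4,11), (27,G1,12.5), (27,G3,12.5)
Step 2: Sum ranks within each group.
R_1 = 25 (n_1 = 4)
R_2 = 19 (n_2 = 3)
R_3 = 23.5 (n_3 = 3)
R_4 = 23.5 (n_4 = 3)
Step 3: H = 12/(N(N+1)) * sum(R_i^2/n_i) - 3(N+1)
     = 12/(13*14) * (25^2/4 + 19^2/3 + 23.5^2/3 + 23.5^2/3) - 3*14
     = 0.065934 * 644.75 - 42
     = 0.510989.
Step 4: Ties present; correction factor C = 1 - 24/(13^3 - 13) = 0.989011. Corrected H = 0.510989 / 0.989011 = 0.516667.
Step 5: Under H0, H ~ chi^2(3); p-value = 0.915215.
Step 6: alpha = 0.1. fail to reject H0.

H = 0.5167, df = 3, p = 0.915215, fail to reject H0.


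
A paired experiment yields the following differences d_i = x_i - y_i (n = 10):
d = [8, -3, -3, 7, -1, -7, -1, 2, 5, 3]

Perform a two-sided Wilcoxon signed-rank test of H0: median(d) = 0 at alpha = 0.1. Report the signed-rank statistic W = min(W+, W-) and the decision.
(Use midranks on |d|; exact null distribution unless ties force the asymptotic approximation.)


Step 1: Drop any zero differences (none here) and take |d_i|.
|d| = [8, 3, 3, 7, 1, 7, 1, 2, 5, 3]
Step 2: Midrank |d_i| (ties get averaged ranks).
ranks: |8|->10, |3|->5, |3|->5, |7|->8.5, |1|->1.5, |7|->8.5, |1|->1.5, |2|->3, |5|->7, |3|->5
Step 3: Attach original signs; sum ranks with positive sign and with negative sign.
W+ = 10 + 8.5 + 3 + 7 + 5 = 33.5
W- = 5 + 5 + 1.5 + 8.5 + 1.5 = 21.5
(Check: W+ + W- = 55 should equal n(n+1)/2 = 55.)
Step 4: Test statistic W = min(W+, W-) = 21.5.
Step 5: Ties in |d|, so use the tie-corrected normal approximation.
        E[W] = n(n+1)/4 = 10*11/4 = 27.5.
        Tie groups: |d|=1 (t=2), |d|=3 (t=3), |d|=7 (t=2); sum(t^3 - t) = 36.
        Var[W] = n(n+1)(2n+1)/24 - sum(t^3-t)/48 = 2310/24 - 36/48 = 95.5.
        z = (W - E[W]) / sqrt(Var[W]) = (21.5 - 27.5) / 9.7724 = -0.6140.
        Two-sided p = 2*Phi(z) = 0.539233.
Step 6: alpha = 0.1. fail to reject H0.

W+ = 33.5, W- = 21.5, W = min = 21.5, p = 0.539233, fail to reject H0.


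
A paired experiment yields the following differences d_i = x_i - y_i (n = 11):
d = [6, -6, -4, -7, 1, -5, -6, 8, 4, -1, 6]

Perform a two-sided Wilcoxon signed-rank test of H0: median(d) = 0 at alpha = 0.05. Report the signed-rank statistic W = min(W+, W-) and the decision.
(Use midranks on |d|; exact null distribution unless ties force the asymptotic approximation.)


Step 1: Drop any zero differences (none here) and take |d_i|.
|d| = [6, 6, 4, 7, 1, 5, 6, 8, 4, 1, 6]
Step 2: Midrank |d_i| (ties get averaged ranks).
ranks: |6|->7.5, |6|->7.5, |4|->3.5, |7|->10, |1|->1.5, |5|->5, |6|->7.5, |8|->11, |4|->3.5, |1|->1.5, |6|->7.5
Step 3: Attach original signs; sum ranks with positive sign and with negative sign.
W+ = 7.5 + 1.5 + 11 + 3.5 + 7.5 = 31
W- = 7.5 + 3.5 + 10 + 5 + 7.5 + 1.5 = 35
(Check: W+ + W- = 66 should equal n(n+1)/2 = 66.)
Step 4: Test statistic W = min(W+, W-) = 31.
Step 5: Ties in |d|, so use the tie-corrected normal approximation.
        E[W] = n(n+1)/4 = 11*12/4 = 33.
        Tie groups: |d|=1 (t=2), |d|=4 (t=2), |d|=6 (t=4); sum(t^3 - t) = 72.
        Var[W] = n(n+1)(2n+1)/24 - sum(t^3-t)/48 = 3036/24 - 72/48 = 125.
        z = (W - E[W]) / sqrt(Var[W]) = (31 - 33) / 11.1803 = -0.1789.
        Two-sided p = 2*Phi(z) = 0.858028.
Step 6: alpha = 0.05. fail to reject H0.

W+ = 31, W- = 35, W = min = 31, p = 0.858028, fail to reject H0.


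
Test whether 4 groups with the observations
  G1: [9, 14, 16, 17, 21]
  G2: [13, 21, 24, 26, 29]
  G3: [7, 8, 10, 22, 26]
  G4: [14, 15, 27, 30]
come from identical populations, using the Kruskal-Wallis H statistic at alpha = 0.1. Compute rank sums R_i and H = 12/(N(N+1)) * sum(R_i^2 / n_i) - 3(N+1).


Step 1: Combine all N = 19 observations and assign midranks.
sorted (value, group, rank): (7,G3,1), (8,G3,2), (9,G1,3), (10,G3,4), (13,G2,5), (14,G1,6.5), (14,G4,6.5), (15,G4,8), (16,G1,9), (17,G1,10), (21,G1,11.5), (21,G2,11.5), (22,G3,13), (24,G2,14), (26,G2,15.5), (26,G3,15.5), (27,G4,17), (29,G2,18), (30,G4,19)
Step 2: Sum ranks within each group.
R_1 = 40 (n_1 = 5)
R_2 = 64 (n_2 = 5)
R_3 = 35.5 (n_3 = 5)
R_4 = 50.5 (n_4 = 4)
Step 3: H = 12/(N(N+1)) * sum(R_i^2/n_i) - 3(N+1)
     = 12/(19*20) * (40^2/5 + 64^2/5 + 35.5^2/5 + 50.5^2/4) - 3*20
     = 0.031579 * 2028.81 - 60
     = 4.067763.
Step 4: Ties present; correction factor C = 1 - 18/(19^3 - 19) = 0.997368. Corrected H = 4.067763 / 0.997368 = 4.078496.
Step 5: Under H0, H ~ chi^2(3); p-value = 0.253112.
Step 6: alpha = 0.1. fail to reject H0.

H = 4.0785, df = 3, p = 0.253112, fail to reject H0.


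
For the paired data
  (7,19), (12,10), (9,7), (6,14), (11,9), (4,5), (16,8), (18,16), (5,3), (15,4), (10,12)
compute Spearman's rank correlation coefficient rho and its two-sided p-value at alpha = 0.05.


Step 1: Rank x and y separately (midranks; no ties here).
rank(x): 7->4, 12->8, 9->5, 6->3, 11->7, 4->1, 16->10, 18->11, 5->2, 15->9, 10->6
rank(y): 19->11, 10->7, 7->4, 14->9, 9->6, 5->3, 8->5, 16->10, 3->1, 4->2, 12->8
Step 2: d_i = R_x(i) - R_y(i); compute d_i^2.
  (4-11)^2=49, (8-7)^2=1, (5-4)^2=1, (3-9)^2=36, (7-6)^2=1, (1-3)^2=4, (10-5)^2=25, (11-10)^2=1, (2-1)^2=1, (9-2)^2=49, (6-8)^2=4
sum(d^2) = 172.
Step 3: rho = 1 - 6*172 / (11*(11^2 - 1)) = 1 - 1032/1320 = 0.218182.
Step 4: Under H0, t = rho * sqrt((n-2)/(1-rho^2)) = 0.6707 ~ t(9).
Step 5: Two-sided p-value from the t-distribution with 9 df = 0.519248.
Step 6: alpha = 0.05. fail to reject H0.

rho = 0.2182, p = 0.519248, fail to reject H0 at alpha = 0.05.


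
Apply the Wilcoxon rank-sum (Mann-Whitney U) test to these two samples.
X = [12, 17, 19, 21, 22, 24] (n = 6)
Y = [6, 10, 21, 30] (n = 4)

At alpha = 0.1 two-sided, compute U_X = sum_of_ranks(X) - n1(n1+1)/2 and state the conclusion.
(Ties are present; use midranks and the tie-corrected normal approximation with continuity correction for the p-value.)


Step 1: Combine and sort all 10 observations; assign midranks.
sorted (value, group): (6,Y), (10,Y), (12,X), (17,X), (19,X), (21,X), (21,Y), (22,X), (24,X), (30,Y)
ranks: 6->1, 10->2, 12->3, 17->4, 19->5, 21->6.5, 21->6.5, 22->8, 24->9, 30->10
Step 2: Rank sum for X: R1 = 3 + 4 + 5 + 6.5 + 8 + 9 = 35.5.
Step 3: U_X = R1 - n1(n1+1)/2 = 35.5 - 6*7/2 = 35.5 - 21 = 14.5.
       U_Y = n1*n2 - U_X = 24 - 14.5 = 9.5.
Step 4: Ties are present, so use the tie-corrected normal approximation (with continuity correction) for the p-value.
Step 5: p-value = 0.668870; compare to alpha = 0.1. fail to reject H0.

U_X = 14.5, p = 0.668870, fail to reject H0 at alpha = 0.1.


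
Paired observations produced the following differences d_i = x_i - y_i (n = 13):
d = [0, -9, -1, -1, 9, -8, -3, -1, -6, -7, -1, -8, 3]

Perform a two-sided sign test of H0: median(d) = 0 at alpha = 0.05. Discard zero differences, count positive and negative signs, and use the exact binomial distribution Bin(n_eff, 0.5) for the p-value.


Step 1: Discard zero differences. Original n = 13; n_eff = number of nonzero differences = 12.
Nonzero differences (with sign): -9, -1, -1, +9, -8, -3, -1, -6, -7, -1, -8, +3
Step 2: Count signs: positive = 2, negative = 10.
Step 3: Under H0: P(positive) = 0.5, so the number of positives S ~ Bin(12, 0.5).
Step 4: Two-sided exact p-value = sum of Bin(12,0.5) probabilities at or below the observed probability = 0.038574.
Step 5: alpha = 0.05. reject H0.

n_eff = 12, pos = 2, neg = 10, p = 0.038574, reject H0.


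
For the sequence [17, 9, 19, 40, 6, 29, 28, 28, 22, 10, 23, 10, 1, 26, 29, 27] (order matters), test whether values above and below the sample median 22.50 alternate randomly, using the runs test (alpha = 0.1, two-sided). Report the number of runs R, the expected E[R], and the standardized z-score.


Step 1: Compute median = 22.50; label A = above, B = below.
Labels in order: BBBABAAABBABBAAA  (n_A = 8, n_B = 8)
Step 2: Count runs R = 8.
Step 3: Under H0 (random ordering), E[R] = 2*n_A*n_B/(n_A+n_B) + 1 = 2*8*8/16 + 1 = 9.0000.
        Var[R] = 2*n_A*n_B*(2*n_A*n_B - n_A - n_B) / ((n_A+n_B)^2 * (n_A+n_B-1)) = 14336/3840 = 3.7333.
        SD[R] = 1.9322.
Step 4: Continuity-corrected z = (R + 0.5 - E[R]) / SD[R] = (8 + 0.5 - 9.0000) / 1.9322 = -0.2588.
Step 5: Two-sided p-value via normal approximation = 2*(1 - Phi(|z|)) = 0.795809.
Step 6: alpha = 0.1. fail to reject H0.

R = 8, z = -0.2588, p = 0.795809, fail to reject H0.


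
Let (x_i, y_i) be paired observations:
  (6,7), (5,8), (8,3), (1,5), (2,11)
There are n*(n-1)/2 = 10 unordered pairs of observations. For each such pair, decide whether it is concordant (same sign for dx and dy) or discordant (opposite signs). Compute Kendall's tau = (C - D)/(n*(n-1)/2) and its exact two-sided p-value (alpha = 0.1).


Step 1: Enumerate the 10 unordered pairs (i,j) with i<j and classify each by sign(x_j-x_i) * sign(y_j-y_i).
  (1,2):dx=-1,dy=+1->D; (1,3):dx=+2,dy=-4->D; (1,4):dx=-5,dy=-2->C; (1,5):dx=-4,dy=+4->D
  (2,3):dx=+3,dy=-5->D; (2,4):dx=-4,dy=-3->C; (2,5):dx=-3,dy=+3->D; (3,4):dx=-7,dy=+2->D
  (3,5):dx=-6,dy=+8->D; (4,5):dx=+1,dy=+6->C
Step 2: C = 3, D = 7, total pairs = 10.
Step 3: tau = (C - D)/(n(n-1)/2) = (3 - 7)/10 = -0.400000.
Step 4: Exact two-sided p-value (enumerate n! = 120 permutations of y under H0): p = 0.483333.
Step 5: alpha = 0.1. fail to reject H0.

tau_b = -0.4000 (C=3, D=7), p = 0.483333, fail to reject H0.


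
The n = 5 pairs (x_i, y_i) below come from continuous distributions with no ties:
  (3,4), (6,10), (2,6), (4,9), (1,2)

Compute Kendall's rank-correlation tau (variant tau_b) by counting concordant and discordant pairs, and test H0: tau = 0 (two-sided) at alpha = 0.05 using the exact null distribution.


Step 1: Enumerate the 10 unordered pairs (i,j) with i<j and classify each by sign(x_j-x_i) * sign(y_j-y_i).
  (1,2):dx=+3,dy=+6->C; (1,3):dx=-1,dy=+2->D; (1,4):dx=+1,dy=+5->C; (1,5):dx=-2,dy=-2->C
  (2,3):dx=-4,dy=-4->C; (2,4):dx=-2,dy=-1->C; (2,5):dx=-5,dy=-8->C; (3,4):dx=+2,dy=+3->C
  (3,5):dx=-1,dy=-4->C; (4,5):dx=-3,dy=-7->C
Step 2: C = 9, D = 1, total pairs = 10.
Step 3: tau = (C - D)/(n(n-1)/2) = (9 - 1)/10 = 0.800000.
Step 4: Exact two-sided p-value (enumerate n! = 120 permutations of y under H0): p = 0.083333.
Step 5: alpha = 0.05. fail to reject H0.

tau_b = 0.8000 (C=9, D=1), p = 0.083333, fail to reject H0.


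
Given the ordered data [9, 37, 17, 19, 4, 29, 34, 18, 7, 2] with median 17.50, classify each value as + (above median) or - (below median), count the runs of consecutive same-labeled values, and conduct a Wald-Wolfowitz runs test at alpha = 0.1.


Step 1: Compute median = 17.50; label A = above, B = below.
Labels in order: BABABAAABB  (n_A = 5, n_B = 5)
Step 2: Count runs R = 7.
Step 3: Under H0 (random ordering), E[R] = 2*n_A*n_B/(n_A+n_B) + 1 = 2*5*5/10 + 1 = 6.0000.
        Var[R] = 2*n_A*n_B*(2*n_A*n_B - n_A - n_B) / ((n_A+n_B)^2 * (n_A+n_B-1)) = 2000/900 = 2.2222.
        SD[R] = 1.4907.
Step 4: Continuity-corrected z = (R - 0.5 - E[R]) / SD[R] = (7 - 0.5 - 6.0000) / 1.4907 = 0.3354.
Step 5: Two-sided p-value via normal approximation = 2*(1 - Phi(|z|)) = 0.737316.
Step 6: alpha = 0.1. fail to reject H0.

R = 7, z = 0.3354, p = 0.737316, fail to reject H0.


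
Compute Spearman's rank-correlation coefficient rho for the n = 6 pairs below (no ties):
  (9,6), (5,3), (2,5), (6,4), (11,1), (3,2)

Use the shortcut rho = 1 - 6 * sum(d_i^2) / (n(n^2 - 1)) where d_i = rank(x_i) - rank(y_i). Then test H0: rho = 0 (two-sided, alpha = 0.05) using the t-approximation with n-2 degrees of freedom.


Step 1: Rank x and y separately (midranks; no ties here).
rank(x): 9->5, 5->3, 2->1, 6->4, 11->6, 3->2
rank(y): 6->6, 3->3, 5->5, 4->4, 1->1, 2->2
Step 2: d_i = R_x(i) - R_y(i); compute d_i^2.
  (5-6)^2=1, (3-3)^2=0, (1-5)^2=16, (4-4)^2=0, (6-1)^2=25, (2-2)^2=0
sum(d^2) = 42.
Step 3: rho = 1 - 6*42 / (6*(6^2 - 1)) = 1 - 252/210 = -0.200000.
Step 4: Under H0, t = rho * sqrt((n-2)/(1-rho^2)) = -0.4082 ~ t(4).
Step 5: Two-sided p-value from the t-distribution with 4 df = 0.704000.
Step 6: alpha = 0.05. fail to reject H0.

rho = -0.2000, p = 0.704000, fail to reject H0 at alpha = 0.05.


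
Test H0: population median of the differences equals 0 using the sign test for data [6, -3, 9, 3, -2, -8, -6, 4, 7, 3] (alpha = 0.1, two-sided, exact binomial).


Step 1: Discard zero differences. Original n = 10; n_eff = number of nonzero differences = 10.
Nonzero differences (with sign): +6, -3, +9, +3, -2, -8, -6, +4, +7, +3
Step 2: Count signs: positive = 6, negative = 4.
Step 3: Under H0: P(positive) = 0.5, so the number of positives S ~ Bin(10, 0.5).
Step 4: Two-sided exact p-value = sum of Bin(10,0.5) probabilities at or below the observed probability = 0.753906.
Step 5: alpha = 0.1. fail to reject H0.

n_eff = 10, pos = 6, neg = 4, p = 0.753906, fail to reject H0.


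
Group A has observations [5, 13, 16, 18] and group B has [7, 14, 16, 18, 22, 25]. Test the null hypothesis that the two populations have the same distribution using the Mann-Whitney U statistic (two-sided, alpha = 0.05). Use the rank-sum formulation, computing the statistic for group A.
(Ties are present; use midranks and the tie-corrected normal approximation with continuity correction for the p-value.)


Step 1: Combine and sort all 10 observations; assign midranks.
sorted (value, group): (5,X), (7,Y), (13,X), (14,Y), (16,X), (16,Y), (18,X), (18,Y), (22,Y), (25,Y)
ranks: 5->1, 7->2, 13->3, 14->4, 16->5.5, 16->5.5, 18->7.5, 18->7.5, 22->9, 25->10
Step 2: Rank sum for X: R1 = 1 + 3 + 5.5 + 7.5 = 17.
Step 3: U_X = R1 - n1(n1+1)/2 = 17 - 4*5/2 = 17 - 10 = 7.
       U_Y = n1*n2 - U_X = 24 - 7 = 17.
Step 4: Ties are present, so use the tie-corrected normal approximation (with continuity correction) for the p-value.
Step 5: p-value = 0.334409; compare to alpha = 0.05. fail to reject H0.

U_X = 7, p = 0.334409, fail to reject H0 at alpha = 0.05.


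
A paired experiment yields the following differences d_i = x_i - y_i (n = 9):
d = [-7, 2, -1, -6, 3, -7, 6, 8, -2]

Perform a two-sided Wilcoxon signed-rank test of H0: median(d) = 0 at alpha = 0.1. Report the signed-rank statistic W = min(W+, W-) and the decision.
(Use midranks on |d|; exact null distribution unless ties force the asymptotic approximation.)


Step 1: Drop any zero differences (none here) and take |d_i|.
|d| = [7, 2, 1, 6, 3, 7, 6, 8, 2]
Step 2: Midrank |d_i| (ties get averaged ranks).
ranks: |7|->7.5, |2|->2.5, |1|->1, |6|->5.5, |3|->4, |7|->7.5, |6|->5.5, |8|->9, |2|->2.5
Step 3: Attach original signs; sum ranks with positive sign and with negative sign.
W+ = 2.5 + 4 + 5.5 + 9 = 21
W- = 7.5 + 1 + 5.5 + 7.5 + 2.5 = 24
(Check: W+ + W- = 45 should equal n(n+1)/2 = 45.)
Step 4: Test statistic W = min(W+, W-) = 21.
Step 5: Ties in |d|, so use the tie-corrected normal approximation.
        E[W] = n(n+1)/4 = 9*10/4 = 22.5.
        Tie groups: |d|=2 (t=2), |d|=6 (t=2), |d|=7 (t=2); sum(t^3 - t) = 18.
        Var[W] = n(n+1)(2n+1)/24 - sum(t^3-t)/48 = 1710/24 - 18/48 = 70.875.
        z = (W - E[W]) / sqrt(Var[W]) = (21 - 22.5) / 8.4187 = -0.1782.
        Two-sided p = 2*Phi(z) = 0.858586.
Step 6: alpha = 0.1. fail to reject H0.

W+ = 21, W- = 24, W = min = 21, p = 0.858586, fail to reject H0.


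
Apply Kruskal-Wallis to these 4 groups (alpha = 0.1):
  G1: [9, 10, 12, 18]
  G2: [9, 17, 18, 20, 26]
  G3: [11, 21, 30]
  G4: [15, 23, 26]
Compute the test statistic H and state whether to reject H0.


Step 1: Combine all N = 15 observations and assign midranks.
sorted (value, group, rank): (9,G1,1.5), (9,G2,1.5), (10,G1,3), (11,G3,4), (12,G1,5), (15,G4,6), (17,G2,7), (18,G1,8.5), (18,G2,8.5), (20,G2,10), (21,G3,11), (23,G4,12), (26,G2,13.5), (26,G4,13.5), (30,G3,15)
Step 2: Sum ranks within each group.
R_1 = 18 (n_1 = 4)
R_2 = 40.5 (n_2 = 5)
R_3 = 30 (n_3 = 3)
R_4 = 31.5 (n_4 = 3)
Step 3: H = 12/(N(N+1)) * sum(R_i^2/n_i) - 3(N+1)
     = 12/(15*16) * (18^2/4 + 40.5^2/5 + 30^2/3 + 31.5^2/3) - 3*16
     = 0.050000 * 1039.8 - 48
     = 3.990000.
Step 4: Ties present; correction factor C = 1 - 18/(15^3 - 15) = 0.994643. Corrected H = 3.990000 / 0.994643 = 4.011490.
Step 5: Under H0, H ~ chi^2(3); p-value = 0.260226.
Step 6: alpha = 0.1. fail to reject H0.

H = 4.0115, df = 3, p = 0.260226, fail to reject H0.


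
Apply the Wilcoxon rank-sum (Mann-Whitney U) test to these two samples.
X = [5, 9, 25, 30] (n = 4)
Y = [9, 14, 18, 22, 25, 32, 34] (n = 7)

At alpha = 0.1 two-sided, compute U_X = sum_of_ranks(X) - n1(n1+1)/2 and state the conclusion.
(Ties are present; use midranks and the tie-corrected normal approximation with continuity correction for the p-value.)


Step 1: Combine and sort all 11 observations; assign midranks.
sorted (value, group): (5,X), (9,X), (9,Y), (14,Y), (18,Y), (22,Y), (25,X), (25,Y), (30,X), (32,Y), (34,Y)
ranks: 5->1, 9->2.5, 9->2.5, 14->4, 18->5, 22->6, 25->7.5, 25->7.5, 30->9, 32->10, 34->11
Step 2: Rank sum for X: R1 = 1 + 2.5 + 7.5 + 9 = 20.
Step 3: U_X = R1 - n1(n1+1)/2 = 20 - 4*5/2 = 20 - 10 = 10.
       U_Y = n1*n2 - U_X = 28 - 10 = 18.
Step 4: Ties are present, so use the tie-corrected normal approximation (with continuity correction) for the p-value.
Step 5: p-value = 0.506393; compare to alpha = 0.1. fail to reject H0.

U_X = 10, p = 0.506393, fail to reject H0 at alpha = 0.1.


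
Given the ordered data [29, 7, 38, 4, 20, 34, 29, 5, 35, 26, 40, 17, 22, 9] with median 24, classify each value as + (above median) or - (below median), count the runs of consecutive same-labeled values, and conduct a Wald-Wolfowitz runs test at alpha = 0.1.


Step 1: Compute median = 24; label A = above, B = below.
Labels in order: ABABBAABAAABBB  (n_A = 7, n_B = 7)
Step 2: Count runs R = 8.
Step 3: Under H0 (random ordering), E[R] = 2*n_A*n_B/(n_A+n_B) + 1 = 2*7*7/14 + 1 = 8.0000.
        Var[R] = 2*n_A*n_B*(2*n_A*n_B - n_A - n_B) / ((n_A+n_B)^2 * (n_A+n_B-1)) = 8232/2548 = 3.2308.
        SD[R] = 1.7974.
Step 4: R = E[R], so z = 0 with no continuity correction.
Step 5: Two-sided p-value via normal approximation = 2*(1 - Phi(|z|)) = 1.000000.
Step 6: alpha = 0.1. fail to reject H0.

R = 8, z = 0.0000, p = 1.000000, fail to reject H0.


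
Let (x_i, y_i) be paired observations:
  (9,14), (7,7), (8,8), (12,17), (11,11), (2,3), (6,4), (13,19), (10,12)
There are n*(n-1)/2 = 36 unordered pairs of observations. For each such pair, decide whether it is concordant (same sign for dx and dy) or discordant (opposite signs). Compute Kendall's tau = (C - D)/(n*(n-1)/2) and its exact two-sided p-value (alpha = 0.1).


Step 1: Enumerate the 36 unordered pairs (i,j) with i<j and classify each by sign(x_j-x_i) * sign(y_j-y_i).
  (1,2):dx=-2,dy=-7->C; (1,3):dx=-1,dy=-6->C; (1,4):dx=+3,dy=+3->C; (1,5):dx=+2,dy=-3->D
  (1,6):dx=-7,dy=-11->C; (1,7):dx=-3,dy=-10->C; (1,8):dx=+4,dy=+5->C; (1,9):dx=+1,dy=-2->D
  (2,3):dx=+1,dy=+1->C; (2,4):dx=+5,dy=+10->C; (2,5):dx=+4,dy=+4->C; (2,6):dx=-5,dy=-4->C
  (2,7):dx=-1,dy=-3->C; (2,8):dx=+6,dy=+12->C; (2,9):dx=+3,dy=+5->C; (3,4):dx=+4,dy=+9->C
  (3,5):dx=+3,dy=+3->C; (3,6):dx=-6,dy=-5->C; (3,7):dx=-2,dy=-4->C; (3,8):dx=+5,dy=+11->C
  (3,9):dx=+2,dy=+4->C; (4,5):dx=-1,dy=-6->C; (4,6):dx=-10,dy=-14->C; (4,7):dx=-6,dy=-13->C
  (4,8):dx=+1,dy=+2->C; (4,9):dx=-2,dy=-5->C; (5,6):dx=-9,dy=-8->C; (5,7):dx=-5,dy=-7->C
  (5,8):dx=+2,dy=+8->C; (5,9):dx=-1,dy=+1->D; (6,7):dx=+4,dy=+1->C; (6,8):dx=+11,dy=+16->C
  (6,9):dx=+8,dy=+9->C; (7,8):dx=+7,dy=+15->C; (7,9):dx=+4,dy=+8->C; (8,9):dx=-3,dy=-7->C
Step 2: C = 33, D = 3, total pairs = 36.
Step 3: tau = (C - D)/(n(n-1)/2) = (33 - 3)/36 = 0.833333.
Step 4: Exact two-sided p-value (enumerate n! = 362880 permutations of y under H0): p = 0.000854.
Step 5: alpha = 0.1. reject H0.

tau_b = 0.8333 (C=33, D=3), p = 0.000854, reject H0.


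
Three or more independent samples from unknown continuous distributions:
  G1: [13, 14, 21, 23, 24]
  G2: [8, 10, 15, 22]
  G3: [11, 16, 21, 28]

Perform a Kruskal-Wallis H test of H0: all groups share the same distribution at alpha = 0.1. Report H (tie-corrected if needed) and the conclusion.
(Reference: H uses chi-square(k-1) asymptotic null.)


Step 1: Combine all N = 13 observations and assign midranks.
sorted (value, group, rank): (8,G2,1), (10,G2,2), (11,G3,3), (13,G1,4), (14,G1,5), (15,G2,6), (16,G3,7), (21,G1,8.5), (21,G3,8.5), (22,G2,10), (23,G1,11), (24,G1,12), (28,G3,13)
Step 2: Sum ranks within each group.
R_1 = 40.5 (n_1 = 5)
R_2 = 19 (n_2 = 4)
R_3 = 31.5 (n_3 = 4)
Step 3: H = 12/(N(N+1)) * sum(R_i^2/n_i) - 3(N+1)
     = 12/(13*14) * (40.5^2/5 + 19^2/4 + 31.5^2/4) - 3*14
     = 0.065934 * 666.362 - 42
     = 1.935989.
Step 4: Ties present; correction factor C = 1 - 6/(13^3 - 13) = 0.997253. Corrected H = 1.935989 / 0.997253 = 1.941322.
Step 5: Under H0, H ~ chi^2(2); p-value = 0.378832.
Step 6: alpha = 0.1. fail to reject H0.

H = 1.9413, df = 2, p = 0.378832, fail to reject H0.


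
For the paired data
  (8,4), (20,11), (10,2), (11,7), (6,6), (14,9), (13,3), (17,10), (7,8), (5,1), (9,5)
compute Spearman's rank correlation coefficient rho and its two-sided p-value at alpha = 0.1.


Step 1: Rank x and y separately (midranks; no ties here).
rank(x): 8->4, 20->11, 10->6, 11->7, 6->2, 14->9, 13->8, 17->10, 7->3, 5->1, 9->5
rank(y): 4->4, 11->11, 2->2, 7->7, 6->6, 9->9, 3->3, 10->10, 8->8, 1->1, 5->5
Step 2: d_i = R_x(i) - R_y(i); compute d_i^2.
  (4-4)^2=0, (11-11)^2=0, (6-2)^2=16, (7-7)^2=0, (2-6)^2=16, (9-9)^2=0, (8-3)^2=25, (10-10)^2=0, (3-8)^2=25, (1-1)^2=0, (5-5)^2=0
sum(d^2) = 82.
Step 3: rho = 1 - 6*82 / (11*(11^2 - 1)) = 1 - 492/1320 = 0.627273.
Step 4: Under H0, t = rho * sqrt((n-2)/(1-rho^2)) = 2.4163 ~ t(9).
Step 5: Two-sided p-value from the t-distribution with 9 df = 0.038845.
Step 6: alpha = 0.1. reject H0.

rho = 0.6273, p = 0.038845, reject H0 at alpha = 0.1.


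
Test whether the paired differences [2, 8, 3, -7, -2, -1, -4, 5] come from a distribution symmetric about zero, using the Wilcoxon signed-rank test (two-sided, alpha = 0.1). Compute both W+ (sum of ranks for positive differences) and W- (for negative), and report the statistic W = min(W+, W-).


Step 1: Drop any zero differences (none here) and take |d_i|.
|d| = [2, 8, 3, 7, 2, 1, 4, 5]
Step 2: Midrank |d_i| (ties get averaged ranks).
ranks: |2|->2.5, |8|->8, |3|->4, |7|->7, |2|->2.5, |1|->1, |4|->5, |5|->6
Step 3: Attach original signs; sum ranks with positive sign and with negative sign.
W+ = 2.5 + 8 + 4 + 6 = 20.5
W- = 7 + 2.5 + 1 + 5 = 15.5
(Check: W+ + W- = 36 should equal n(n+1)/2 = 36.)
Step 4: Test statistic W = min(W+, W-) = 15.5.
Step 5: Ties in |d|, so use the tie-corrected normal approximation.
        E[W] = n(n+1)/4 = 8*9/4 = 18.
        Tie groups: |d|=2 (t=2); sum(t^3 - t) = 6.
        Var[W] = n(n+1)(2n+1)/24 - sum(t^3-t)/48 = 1224/24 - 6/48 = 50.875.
        z = (W - E[W]) / sqrt(Var[W]) = (15.5 - 18) / 7.1327 = -0.3505.
        Two-sided p = 2*Phi(z) = 0.725964.
Step 6: alpha = 0.1. fail to reject H0.

W+ = 20.5, W- = 15.5, W = min = 15.5, p = 0.725964, fail to reject H0.


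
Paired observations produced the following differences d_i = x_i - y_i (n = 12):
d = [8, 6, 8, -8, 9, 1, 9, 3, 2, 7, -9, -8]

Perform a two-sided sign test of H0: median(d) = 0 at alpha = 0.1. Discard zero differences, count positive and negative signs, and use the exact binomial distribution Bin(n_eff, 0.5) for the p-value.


Step 1: Discard zero differences. Original n = 12; n_eff = number of nonzero differences = 12.
Nonzero differences (with sign): +8, +6, +8, -8, +9, +1, +9, +3, +2, +7, -9, -8
Step 2: Count signs: positive = 9, negative = 3.
Step 3: Under H0: P(positive) = 0.5, so the number of positives S ~ Bin(12, 0.5).
Step 4: Two-sided exact p-value = sum of Bin(12,0.5) probabilities at or below the observed probability = 0.145996.
Step 5: alpha = 0.1. fail to reject H0.

n_eff = 12, pos = 9, neg = 3, p = 0.145996, fail to reject H0.


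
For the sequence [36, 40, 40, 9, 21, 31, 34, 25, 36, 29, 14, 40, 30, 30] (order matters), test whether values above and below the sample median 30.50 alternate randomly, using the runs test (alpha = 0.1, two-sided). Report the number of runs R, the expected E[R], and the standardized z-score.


Step 1: Compute median = 30.50; label A = above, B = below.
Labels in order: AAABBAABABBABB  (n_A = 7, n_B = 7)
Step 2: Count runs R = 8.
Step 3: Under H0 (random ordering), E[R] = 2*n_A*n_B/(n_A+n_B) + 1 = 2*7*7/14 + 1 = 8.0000.
        Var[R] = 2*n_A*n_B*(2*n_A*n_B - n_A - n_B) / ((n_A+n_B)^2 * (n_A+n_B-1)) = 8232/2548 = 3.2308.
        SD[R] = 1.7974.
Step 4: R = E[R], so z = 0 with no continuity correction.
Step 5: Two-sided p-value via normal approximation = 2*(1 - Phi(|z|)) = 1.000000.
Step 6: alpha = 0.1. fail to reject H0.

R = 8, z = 0.0000, p = 1.000000, fail to reject H0.


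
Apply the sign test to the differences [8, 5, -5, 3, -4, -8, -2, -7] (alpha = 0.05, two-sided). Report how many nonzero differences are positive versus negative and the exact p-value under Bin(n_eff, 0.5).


Step 1: Discard zero differences. Original n = 8; n_eff = number of nonzero differences = 8.
Nonzero differences (with sign): +8, +5, -5, +3, -4, -8, -2, -7
Step 2: Count signs: positive = 3, negative = 5.
Step 3: Under H0: P(positive) = 0.5, so the number of positives S ~ Bin(8, 0.5).
Step 4: Two-sided exact p-value = sum of Bin(8,0.5) probabilities at or below the observed probability = 0.726562.
Step 5: alpha = 0.05. fail to reject H0.

n_eff = 8, pos = 3, neg = 5, p = 0.726562, fail to reject H0.


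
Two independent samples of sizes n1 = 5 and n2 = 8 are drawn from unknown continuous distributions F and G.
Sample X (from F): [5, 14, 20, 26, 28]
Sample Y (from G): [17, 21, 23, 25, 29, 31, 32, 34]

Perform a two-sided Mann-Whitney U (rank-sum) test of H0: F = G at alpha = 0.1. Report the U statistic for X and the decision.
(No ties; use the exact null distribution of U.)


Step 1: Combine and sort all 13 observations; assign midranks.
sorted (value, group): (5,X), (14,X), (17,Y), (20,X), (21,Y), (23,Y), (25,Y), (26,X), (28,X), (29,Y), (31,Y), (32,Y), (34,Y)
ranks: 5->1, 14->2, 17->3, 20->4, 21->5, 23->6, 25->7, 26->8, 28->9, 29->10, 31->11, 32->12, 34->13
Step 2: Rank sum for X: R1 = 1 + 2 + 4 + 8 + 9 = 24.
Step 3: U_X = R1 - n1(n1+1)/2 = 24 - 5*6/2 = 24 - 15 = 9.
       U_Y = n1*n2 - U_X = 40 - 9 = 31.
Step 4: No ties, so the exact null distribution of U (based on enumerating the C(13,5) = 1287 equally likely rank assignments) gives the two-sided p-value.
Step 5: p-value = 0.127428; compare to alpha = 0.1. fail to reject H0.

U_X = 9, p = 0.127428, fail to reject H0 at alpha = 0.1.


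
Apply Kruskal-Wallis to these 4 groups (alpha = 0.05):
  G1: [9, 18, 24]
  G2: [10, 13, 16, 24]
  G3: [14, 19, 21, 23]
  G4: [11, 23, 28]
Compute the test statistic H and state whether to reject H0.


Step 1: Combine all N = 14 observations and assign midranks.
sorted (value, group, rank): (9,G1,1), (10,G2,2), (11,G4,3), (13,G2,4), (14,G3,5), (16,G2,6), (18,G1,7), (19,G3,8), (21,G3,9), (23,G3,10.5), (23,G4,10.5), (24,G1,12.5), (24,G2,12.5), (28,G4,14)
Step 2: Sum ranks within each group.
R_1 = 20.5 (n_1 = 3)
R_2 = 24.5 (n_2 = 4)
R_3 = 32.5 (n_3 = 4)
R_4 = 27.5 (n_4 = 3)
Step 3: H = 12/(N(N+1)) * sum(R_i^2/n_i) - 3(N+1)
     = 12/(14*15) * (20.5^2/3 + 24.5^2/4 + 32.5^2/4 + 27.5^2/3) - 3*15
     = 0.057143 * 806.292 - 45
     = 1.073810.
Step 4: Ties present; correction factor C = 1 - 12/(14^3 - 14) = 0.995604. Corrected H = 1.073810 / 0.995604 = 1.078550.
Step 5: Under H0, H ~ chi^2(3); p-value = 0.782254.
Step 6: alpha = 0.05. fail to reject H0.

H = 1.0786, df = 3, p = 0.782254, fail to reject H0.


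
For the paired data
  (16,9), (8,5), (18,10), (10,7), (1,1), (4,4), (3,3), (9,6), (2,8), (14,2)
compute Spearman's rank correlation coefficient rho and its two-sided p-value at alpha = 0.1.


Step 1: Rank x and y separately (midranks; no ties here).
rank(x): 16->9, 8->5, 18->10, 10->7, 1->1, 4->4, 3->3, 9->6, 2->2, 14->8
rank(y): 9->9, 5->5, 10->10, 7->7, 1->1, 4->4, 3->3, 6->6, 8->8, 2->2
Step 2: d_i = R_x(i) - R_y(i); compute d_i^2.
  (9-9)^2=0, (5-5)^2=0, (10-10)^2=0, (7-7)^2=0, (1-1)^2=0, (4-4)^2=0, (3-3)^2=0, (6-6)^2=0, (2-8)^2=36, (8-2)^2=36
sum(d^2) = 72.
Step 3: rho = 1 - 6*72 / (10*(10^2 - 1)) = 1 - 432/990 = 0.563636.
Step 4: Under H0, t = rho * sqrt((n-2)/(1-rho^2)) = 1.9300 ~ t(8).
Step 5: Two-sided p-value from the t-distribution with 8 df = 0.089724.
Step 6: alpha = 0.1. reject H0.

rho = 0.5636, p = 0.089724, reject H0 at alpha = 0.1.


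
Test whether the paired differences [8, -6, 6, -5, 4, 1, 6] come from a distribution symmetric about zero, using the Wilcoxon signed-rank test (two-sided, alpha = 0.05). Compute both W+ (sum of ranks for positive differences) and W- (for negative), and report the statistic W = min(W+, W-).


Step 1: Drop any zero differences (none here) and take |d_i|.
|d| = [8, 6, 6, 5, 4, 1, 6]
Step 2: Midrank |d_i| (ties get averaged ranks).
ranks: |8|->7, |6|->5, |6|->5, |5|->3, |4|->2, |1|->1, |6|->5
Step 3: Attach original signs; sum ranks with positive sign and with negative sign.
W+ = 7 + 5 + 2 + 1 + 5 = 20
W- = 5 + 3 = 8
(Check: W+ + W- = 28 should equal n(n+1)/2 = 28.)
Step 4: Test statistic W = min(W+, W-) = 8.
Step 5: Ties in |d|, so use the tie-corrected normal approximation.
        E[W] = n(n+1)/4 = 7*8/4 = 14.
        Tie groups: |d|=6 (t=3); sum(t^3 - t) = 24.
        Var[W] = n(n+1)(2n+1)/24 - sum(t^3-t)/48 = 840/24 - 24/48 = 34.5.
        z = (W - E[W]) / sqrt(Var[W]) = (8 - 14) / 5.8737 = -1.0215.
        Two-sided p = 2*Phi(z) = 0.307014.
Step 6: alpha = 0.05. fail to reject H0.

W+ = 20, W- = 8, W = min = 8, p = 0.307014, fail to reject H0.


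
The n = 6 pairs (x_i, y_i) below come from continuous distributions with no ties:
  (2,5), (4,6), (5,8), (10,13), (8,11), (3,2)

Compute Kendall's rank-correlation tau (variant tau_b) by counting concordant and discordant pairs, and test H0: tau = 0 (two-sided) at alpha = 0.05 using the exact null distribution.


Step 1: Enumerate the 15 unordered pairs (i,j) with i<j and classify each by sign(x_j-x_i) * sign(y_j-y_i).
  (1,2):dx=+2,dy=+1->C; (1,3):dx=+3,dy=+3->C; (1,4):dx=+8,dy=+8->C; (1,5):dx=+6,dy=+6->C
  (1,6):dx=+1,dy=-3->D; (2,3):dx=+1,dy=+2->C; (2,4):dx=+6,dy=+7->C; (2,5):dx=+4,dy=+5->C
  (2,6):dx=-1,dy=-4->C; (3,4):dx=+5,dy=+5->C; (3,5):dx=+3,dy=+3->C; (3,6):dx=-2,dy=-6->C
  (4,5):dx=-2,dy=-2->C; (4,6):dx=-7,dy=-11->C; (5,6):dx=-5,dy=-9->C
Step 2: C = 14, D = 1, total pairs = 15.
Step 3: tau = (C - D)/(n(n-1)/2) = (14 - 1)/15 = 0.866667.
Step 4: Exact two-sided p-value (enumerate n! = 720 permutations of y under H0): p = 0.016667.
Step 5: alpha = 0.05. reject H0.

tau_b = 0.8667 (C=14, D=1), p = 0.016667, reject H0.


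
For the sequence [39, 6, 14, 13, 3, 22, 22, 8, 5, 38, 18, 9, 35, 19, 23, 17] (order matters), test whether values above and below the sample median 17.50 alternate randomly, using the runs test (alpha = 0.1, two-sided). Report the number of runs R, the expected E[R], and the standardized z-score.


Step 1: Compute median = 17.50; label A = above, B = below.
Labels in order: ABBBBAABBAABAAAB  (n_A = 8, n_B = 8)
Step 2: Count runs R = 8.
Step 3: Under H0 (random ordering), E[R] = 2*n_A*n_B/(n_A+n_B) + 1 = 2*8*8/16 + 1 = 9.0000.
        Var[R] = 2*n_A*n_B*(2*n_A*n_B - n_A - n_B) / ((n_A+n_B)^2 * (n_A+n_B-1)) = 14336/3840 = 3.7333.
        SD[R] = 1.9322.
Step 4: Continuity-corrected z = (R + 0.5 - E[R]) / SD[R] = (8 + 0.5 - 9.0000) / 1.9322 = -0.2588.
Step 5: Two-sided p-value via normal approximation = 2*(1 - Phi(|z|)) = 0.795809.
Step 6: alpha = 0.1. fail to reject H0.

R = 8, z = -0.2588, p = 0.795809, fail to reject H0.


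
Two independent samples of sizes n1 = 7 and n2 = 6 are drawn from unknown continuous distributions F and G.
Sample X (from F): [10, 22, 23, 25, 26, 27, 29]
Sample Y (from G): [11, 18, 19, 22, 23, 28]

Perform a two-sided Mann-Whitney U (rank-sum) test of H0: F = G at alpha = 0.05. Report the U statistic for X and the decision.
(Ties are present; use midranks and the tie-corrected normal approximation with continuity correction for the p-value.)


Step 1: Combine and sort all 13 observations; assign midranks.
sorted (value, group): (10,X), (11,Y), (18,Y), (19,Y), (22,X), (22,Y), (23,X), (23,Y), (25,X), (26,X), (27,X), (28,Y), (29,X)
ranks: 10->1, 11->2, 18->3, 19->4, 22->5.5, 22->5.5, 23->7.5, 23->7.5, 25->9, 26->10, 27->11, 28->12, 29->13
Step 2: Rank sum for X: R1 = 1 + 5.5 + 7.5 + 9 + 10 + 11 + 13 = 57.
Step 3: U_X = R1 - n1(n1+1)/2 = 57 - 7*8/2 = 57 - 28 = 29.
       U_Y = n1*n2 - U_X = 42 - 29 = 13.
Step 4: Ties are present, so use the tie-corrected normal approximation (with continuity correction) for the p-value.
Step 5: p-value = 0.282651; compare to alpha = 0.05. fail to reject H0.

U_X = 29, p = 0.282651, fail to reject H0 at alpha = 0.05.


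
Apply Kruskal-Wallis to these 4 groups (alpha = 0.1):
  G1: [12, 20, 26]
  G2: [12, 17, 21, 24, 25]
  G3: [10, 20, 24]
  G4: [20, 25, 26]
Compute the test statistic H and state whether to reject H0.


Step 1: Combine all N = 14 observations and assign midranks.
sorted (value, group, rank): (10,G3,1), (12,G1,2.5), (12,G2,2.5), (17,G2,4), (20,G1,6), (20,G3,6), (20,G4,6), (21,G2,8), (24,G2,9.5), (24,G3,9.5), (25,G2,11.5), (25,G4,11.5), (26,G1,13.5), (26,G4,13.5)
Step 2: Sum ranks within each group.
R_1 = 22 (n_1 = 3)
R_2 = 35.5 (n_2 = 5)
R_3 = 16.5 (n_3 = 3)
R_4 = 31 (n_4 = 3)
Step 3: H = 12/(N(N+1)) * sum(R_i^2/n_i) - 3(N+1)
     = 12/(14*15) * (22^2/3 + 35.5^2/5 + 16.5^2/3 + 31^2/3) - 3*15
     = 0.057143 * 824.467 - 45
     = 2.112381.
Step 4: Ties present; correction factor C = 1 - 48/(14^3 - 14) = 0.982418. Corrected H = 2.112381 / 0.982418 = 2.150186.
Step 5: Under H0, H ~ chi^2(3); p-value = 0.541827.
Step 6: alpha = 0.1. fail to reject H0.

H = 2.1502, df = 3, p = 0.541827, fail to reject H0.


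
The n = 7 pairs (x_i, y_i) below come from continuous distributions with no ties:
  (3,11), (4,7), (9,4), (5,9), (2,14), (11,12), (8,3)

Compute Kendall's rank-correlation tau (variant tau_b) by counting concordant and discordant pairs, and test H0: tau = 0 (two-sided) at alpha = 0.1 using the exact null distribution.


Step 1: Enumerate the 21 unordered pairs (i,j) with i<j and classify each by sign(x_j-x_i) * sign(y_j-y_i).
  (1,2):dx=+1,dy=-4->D; (1,3):dx=+6,dy=-7->D; (1,4):dx=+2,dy=-2->D; (1,5):dx=-1,dy=+3->D
  (1,6):dx=+8,dy=+1->C; (1,7):dx=+5,dy=-8->D; (2,3):dx=+5,dy=-3->D; (2,4):dx=+1,dy=+2->C
  (2,5):dx=-2,dy=+7->D; (2,6):dx=+7,dy=+5->C; (2,7):dx=+4,dy=-4->D; (3,4):dx=-4,dy=+5->D
  (3,5):dx=-7,dy=+10->D; (3,6):dx=+2,dy=+8->C; (3,7):dx=-1,dy=-1->C; (4,5):dx=-3,dy=+5->D
  (4,6):dx=+6,dy=+3->C; (4,7):dx=+3,dy=-6->D; (5,6):dx=+9,dy=-2->D; (5,7):dx=+6,dy=-11->D
  (6,7):dx=-3,dy=-9->C
Step 2: C = 7, D = 14, total pairs = 21.
Step 3: tau = (C - D)/(n(n-1)/2) = (7 - 14)/21 = -0.333333.
Step 4: Exact two-sided p-value (enumerate n! = 5040 permutations of y under H0): p = 0.381349.
Step 5: alpha = 0.1. fail to reject H0.

tau_b = -0.3333 (C=7, D=14), p = 0.381349, fail to reject H0.


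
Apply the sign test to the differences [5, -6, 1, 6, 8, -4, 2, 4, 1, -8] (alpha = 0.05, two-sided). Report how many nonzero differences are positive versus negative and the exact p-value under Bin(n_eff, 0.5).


Step 1: Discard zero differences. Original n = 10; n_eff = number of nonzero differences = 10.
Nonzero differences (with sign): +5, -6, +1, +6, +8, -4, +2, +4, +1, -8
Step 2: Count signs: positive = 7, negative = 3.
Step 3: Under H0: P(positive) = 0.5, so the number of positives S ~ Bin(10, 0.5).
Step 4: Two-sided exact p-value = sum of Bin(10,0.5) probabilities at or below the observed probability = 0.343750.
Step 5: alpha = 0.05. fail to reject H0.

n_eff = 10, pos = 7, neg = 3, p = 0.343750, fail to reject H0.


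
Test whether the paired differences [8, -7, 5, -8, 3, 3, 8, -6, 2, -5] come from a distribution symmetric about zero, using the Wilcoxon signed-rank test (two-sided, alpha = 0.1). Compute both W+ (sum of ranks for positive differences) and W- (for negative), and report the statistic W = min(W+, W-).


Step 1: Drop any zero differences (none here) and take |d_i|.
|d| = [8, 7, 5, 8, 3, 3, 8, 6, 2, 5]
Step 2: Midrank |d_i| (ties get averaged ranks).
ranks: |8|->9, |7|->7, |5|->4.5, |8|->9, |3|->2.5, |3|->2.5, |8|->9, |6|->6, |2|->1, |5|->4.5
Step 3: Attach original signs; sum ranks with positive sign and with negative sign.
W+ = 9 + 4.5 + 2.5 + 2.5 + 9 + 1 = 28.5
W- = 7 + 9 + 6 + 4.5 = 26.5
(Check: W+ + W- = 55 should equal n(n+1)/2 = 55.)
Step 4: Test statistic W = min(W+, W-) = 26.5.
Step 5: Ties in |d|, so use the tie-corrected normal approximation.
        E[W] = n(n+1)/4 = 10*11/4 = 27.5.
        Tie groups: |d|=3 (t=2), |d|=5 (t=2), |d|=8 (t=3); sum(t^3 - t) = 36.
        Var[W] = n(n+1)(2n+1)/24 - sum(t^3-t)/48 = 2310/24 - 36/48 = 95.5.
        z = (W - E[W]) / sqrt(Var[W]) = (26.5 - 27.5) / 9.7724 = -0.1023.
        Two-sided p = 2*Phi(z) = 0.918496.
Step 6: alpha = 0.1. fail to reject H0.

W+ = 28.5, W- = 26.5, W = min = 26.5, p = 0.918496, fail to reject H0.


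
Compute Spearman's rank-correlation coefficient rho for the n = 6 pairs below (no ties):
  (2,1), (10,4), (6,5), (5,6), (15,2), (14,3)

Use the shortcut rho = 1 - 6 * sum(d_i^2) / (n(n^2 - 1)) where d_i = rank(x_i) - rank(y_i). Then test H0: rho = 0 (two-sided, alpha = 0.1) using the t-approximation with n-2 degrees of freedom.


Step 1: Rank x and y separately (midranks; no ties here).
rank(x): 2->1, 10->4, 6->3, 5->2, 15->6, 14->5
rank(y): 1->1, 4->4, 5->5, 6->6, 2->2, 3->3
Step 2: d_i = R_x(i) - R_y(i); compute d_i^2.
  (1-1)^2=0, (4-4)^2=0, (3-5)^2=4, (2-6)^2=16, (6-2)^2=16, (5-3)^2=4
sum(d^2) = 40.
Step 3: rho = 1 - 6*40 / (6*(6^2 - 1)) = 1 - 240/210 = -0.142857.
Step 4: Under H0, t = rho * sqrt((n-2)/(1-rho^2)) = -0.2887 ~ t(4).
Step 5: Two-sided p-value from the t-distribution with 4 df = 0.787172.
Step 6: alpha = 0.1. fail to reject H0.

rho = -0.1429, p = 0.787172, fail to reject H0 at alpha = 0.1.


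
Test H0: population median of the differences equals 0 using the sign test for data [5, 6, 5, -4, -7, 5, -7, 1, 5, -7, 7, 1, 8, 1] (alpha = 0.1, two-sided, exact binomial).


Step 1: Discard zero differences. Original n = 14; n_eff = number of nonzero differences = 14.
Nonzero differences (with sign): +5, +6, +5, -4, -7, +5, -7, +1, +5, -7, +7, +1, +8, +1
Step 2: Count signs: positive = 10, negative = 4.
Step 3: Under H0: P(positive) = 0.5, so the number of positives S ~ Bin(14, 0.5).
Step 4: Two-sided exact p-value = sum of Bin(14,0.5) probabilities at or below the observed probability = 0.179565.
Step 5: alpha = 0.1. fail to reject H0.

n_eff = 14, pos = 10, neg = 4, p = 0.179565, fail to reject H0.


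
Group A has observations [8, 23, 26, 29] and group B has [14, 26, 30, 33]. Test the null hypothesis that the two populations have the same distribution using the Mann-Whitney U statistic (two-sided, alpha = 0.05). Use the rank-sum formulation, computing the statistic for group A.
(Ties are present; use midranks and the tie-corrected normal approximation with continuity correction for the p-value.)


Step 1: Combine and sort all 8 observations; assign midranks.
sorted (value, group): (8,X), (14,Y), (23,X), (26,X), (26,Y), (29,X), (30,Y), (33,Y)
ranks: 8->1, 14->2, 23->3, 26->4.5, 26->4.5, 29->6, 30->7, 33->8
Step 2: Rank sum for X: R1 = 1 + 3 + 4.5 + 6 = 14.5.
Step 3: U_X = R1 - n1(n1+1)/2 = 14.5 - 4*5/2 = 14.5 - 10 = 4.5.
       U_Y = n1*n2 - U_X = 16 - 4.5 = 11.5.
Step 4: Ties are present, so use the tie-corrected normal approximation (with continuity correction) for the p-value.
Step 5: p-value = 0.383630; compare to alpha = 0.05. fail to reject H0.

U_X = 4.5, p = 0.383630, fail to reject H0 at alpha = 0.05.
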